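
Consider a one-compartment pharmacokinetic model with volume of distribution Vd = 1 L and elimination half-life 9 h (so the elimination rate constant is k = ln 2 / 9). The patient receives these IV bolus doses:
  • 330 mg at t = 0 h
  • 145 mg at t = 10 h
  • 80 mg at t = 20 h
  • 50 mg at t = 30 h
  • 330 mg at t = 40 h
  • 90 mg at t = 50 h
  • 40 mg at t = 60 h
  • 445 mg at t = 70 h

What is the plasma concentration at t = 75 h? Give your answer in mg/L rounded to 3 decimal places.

k = ln 2 / 9 = 0.07702 per h
Dose 1 (330 mg at t=0 h): 330·exp(−0.07702·75) = 1.023 mg/L
Dose 2 (145 mg at t=10 h): 145·exp(−0.07702·65) = 0.971 mg/L
Dose 3 (80 mg at t=20 h): 80·exp(−0.07702·55) = 1.157 mg/L
Dose 4 (50 mg at t=30 h): 50·exp(−0.07702·45) = 1.562 mg/L
Dose 5 (330 mg at t=40 h): 330·exp(−0.07702·35) = 22.276 mg/L
Dose 6 (90 mg at t=50 h): 90·exp(−0.07702·25) = 13.123 mg/L
Dose 7 (40 mg at t=60 h): 40·exp(−0.07702·15) = 12.599 mg/L
Dose 8 (445 mg at t=70 h): 445·exp(−0.07702·5) = 302.776 mg/L
C(75) = 1.023 + 0.971 + 1.157 + 1.562 + 22.276 + 13.123 + 12.599 + 302.776 = 355.489 mg/L

355.489 mg/L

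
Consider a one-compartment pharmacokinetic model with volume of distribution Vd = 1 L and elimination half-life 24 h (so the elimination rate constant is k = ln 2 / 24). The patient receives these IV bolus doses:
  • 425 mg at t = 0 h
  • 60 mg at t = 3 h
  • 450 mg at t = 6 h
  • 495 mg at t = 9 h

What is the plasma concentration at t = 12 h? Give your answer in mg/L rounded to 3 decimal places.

1179.107 mg/L

k = ln 2 / 24 = 0.02888 per h
Dose 1 (425 mg at t=0 h): 425·exp(−0.02888·12) = 300.520 mg/L
Dose 2 (60 mg at t=3 h): 60·exp(−0.02888·9) = 46.266 mg/L
Dose 3 (450 mg at t=6 h): 450·exp(−0.02888·6) = 378.403 mg/L
Dose 4 (495 mg at t=9 h): 495·exp(−0.02888·3) = 453.917 mg/L
C(12) = 300.520 + 46.266 + 378.403 + 453.917 = 1179.107 mg/L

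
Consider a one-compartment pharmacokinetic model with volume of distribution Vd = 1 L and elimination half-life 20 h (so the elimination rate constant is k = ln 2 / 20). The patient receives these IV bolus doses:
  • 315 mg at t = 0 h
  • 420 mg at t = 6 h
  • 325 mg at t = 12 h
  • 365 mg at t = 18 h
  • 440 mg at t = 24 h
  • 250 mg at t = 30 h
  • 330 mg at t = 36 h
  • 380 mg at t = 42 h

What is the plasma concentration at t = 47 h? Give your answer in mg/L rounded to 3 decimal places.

k = ln 2 / 20 = 0.03466 per h
Dose 1 (315 mg at t=0 h): 315·exp(−0.03466·47) = 61.786 mg/L
Dose 2 (420 mg at t=6 h): 420·exp(−0.03466·41) = 101.423 mg/L
Dose 3 (325 mg at t=12 h): 325·exp(−0.03466·35) = 96.623 mg/L
Dose 4 (365 mg at t=18 h): 365·exp(−0.03466·29) = 133.598 mg/L
Dose 5 (440 mg at t=24 h): 440·exp(−0.03466·23) = 198.275 mg/L
Dose 6 (250 mg at t=30 h): 250·exp(−0.03466·17) = 138.696 mg/L
Dose 7 (330 mg at t=36 h): 330·exp(−0.03466·11) = 225.397 mg/L
Dose 8 (380 mg at t=42 h): 380·exp(−0.03466·5) = 319.541 mg/L
C(47) = 61.786 + 101.423 + 96.623 + 133.598 + 198.275 + 138.696 + 225.397 + 319.541 = 1275.339 mg/L

1275.339 mg/L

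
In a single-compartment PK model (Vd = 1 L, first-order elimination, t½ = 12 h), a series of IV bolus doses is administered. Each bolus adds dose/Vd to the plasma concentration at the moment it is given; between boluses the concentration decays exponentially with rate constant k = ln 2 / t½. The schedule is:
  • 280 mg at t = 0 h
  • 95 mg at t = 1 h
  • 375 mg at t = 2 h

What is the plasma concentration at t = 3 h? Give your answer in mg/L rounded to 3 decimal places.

674.039 mg/L

k = ln 2 / 12 = 0.05776 per h
Dose 1 (280 mg at t=0 h): 280·exp(−0.05776·3) = 235.451 mg/L
Dose 2 (95 mg at t=1 h): 95·exp(−0.05776·2) = 84.635 mg/L
Dose 3 (375 mg at t=2 h): 375·exp(−0.05776·1) = 353.953 mg/L
C(3) = 235.451 + 84.635 + 353.953 = 674.039 mg/L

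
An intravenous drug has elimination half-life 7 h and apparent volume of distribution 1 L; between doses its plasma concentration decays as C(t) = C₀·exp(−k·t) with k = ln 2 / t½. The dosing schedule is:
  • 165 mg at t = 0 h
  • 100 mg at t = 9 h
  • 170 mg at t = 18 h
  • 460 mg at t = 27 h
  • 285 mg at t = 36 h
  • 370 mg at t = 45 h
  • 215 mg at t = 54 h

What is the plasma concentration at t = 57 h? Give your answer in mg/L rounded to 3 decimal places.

336.734 mg/L

k = ln 2 / 7 = 0.09902 per h
Dose 1 (165 mg at t=0 h): 165·exp(−0.09902·57) = 0.584 mg/L
Dose 2 (100 mg at t=9 h): 100·exp(−0.09902·48) = 0.863 mg/L
Dose 3 (170 mg at t=18 h): 170·exp(−0.09902·39) = 3.575 mg/L
Dose 4 (460 mg at t=27 h): 460·exp(−0.09902·30) = 23.585 mg/L
Dose 5 (285 mg at t=36 h): 285·exp(−0.09902·21) = 35.625 mg/L
Dose 6 (370 mg at t=45 h): 370·exp(−0.09902·12) = 112.759 mg/L
Dose 7 (215 mg at t=54 h): 215·exp(−0.09902·3) = 159.744 mg/L
C(57) = 0.584 + 0.863 + 3.575 + 23.585 + 35.625 + 112.759 + 159.744 = 336.734 mg/L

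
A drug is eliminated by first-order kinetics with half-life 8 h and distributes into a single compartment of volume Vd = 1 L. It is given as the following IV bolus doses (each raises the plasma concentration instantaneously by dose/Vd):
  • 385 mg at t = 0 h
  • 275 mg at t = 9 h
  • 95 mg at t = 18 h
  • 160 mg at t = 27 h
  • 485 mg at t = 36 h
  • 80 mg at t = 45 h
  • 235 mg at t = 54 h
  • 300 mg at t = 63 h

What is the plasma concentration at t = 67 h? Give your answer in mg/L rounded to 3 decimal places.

342.597 mg/L

k = ln 2 / 8 = 0.08664 per h
Dose 1 (385 mg at t=0 h): 385·exp(−0.08664·67) = 1.160 mg/L
Dose 2 (275 mg at t=9 h): 275·exp(−0.08664·58) = 1.807 mg/L
Dose 3 (95 mg at t=18 h): 95·exp(−0.08664·49) = 1.361 mg/L
Dose 4 (160 mg at t=27 h): 160·exp(−0.08664·40) = 5.000 mg/L
Dose 5 (485 mg at t=36 h): 485·exp(−0.08664·31) = 33.056 mg/L
Dose 6 (80 mg at t=45 h): 80·exp(−0.08664·22) = 11.892 mg/L
Dose 7 (235 mg at t=54 h): 235·exp(−0.08664·13) = 76.189 mg/L
Dose 8 (300 mg at t=63 h): 300·exp(−0.08664·4) = 212.132 mg/L
C(67) = 1.160 + 1.807 + 1.361 + 5.000 + 33.056 + 11.892 + 76.189 + 212.132 = 342.597 mg/L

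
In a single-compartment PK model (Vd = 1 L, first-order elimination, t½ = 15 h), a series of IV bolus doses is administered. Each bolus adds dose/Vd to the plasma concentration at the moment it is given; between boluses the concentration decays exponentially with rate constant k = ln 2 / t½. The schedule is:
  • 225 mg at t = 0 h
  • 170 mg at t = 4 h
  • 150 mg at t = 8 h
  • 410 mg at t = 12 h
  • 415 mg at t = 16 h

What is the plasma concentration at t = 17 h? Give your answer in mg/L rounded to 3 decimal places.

1016.438 mg/L

k = ln 2 / 15 = 0.04621 per h
Dose 1 (225 mg at t=0 h): 225·exp(−0.04621·17) = 102.569 mg/L
Dose 2 (170 mg at t=4 h): 170·exp(−0.04621·13) = 93.230 mg/L
Dose 3 (150 mg at t=8 h): 150·exp(−0.04621·9) = 98.963 mg/L
Dose 4 (410 mg at t=12 h): 410·exp(−0.04621·5) = 325.417 mg/L
Dose 5 (415 mg at t=16 h): 415·exp(−0.04621·1) = 396.259 mg/L
C(17) = 102.569 + 93.230 + 98.963 + 325.417 + 396.259 = 1016.438 mg/L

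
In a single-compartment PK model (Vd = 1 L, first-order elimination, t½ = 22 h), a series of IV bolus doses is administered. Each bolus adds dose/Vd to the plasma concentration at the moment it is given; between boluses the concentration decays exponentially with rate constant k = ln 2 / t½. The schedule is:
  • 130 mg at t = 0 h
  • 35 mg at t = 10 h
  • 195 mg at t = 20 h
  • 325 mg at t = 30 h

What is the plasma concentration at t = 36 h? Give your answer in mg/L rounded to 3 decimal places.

444.053 mg/L

k = ln 2 / 22 = 0.03151 per h
Dose 1 (130 mg at t=0 h): 130·exp(−0.03151·36) = 41.817 mg/L
Dose 2 (35 mg at t=10 h): 35·exp(−0.03151·26) = 15.428 mg/L
Dose 3 (195 mg at t=20 h): 195·exp(−0.03151·16) = 117.789 mg/L
Dose 4 (325 mg at t=30 h): 325·exp(−0.03151·6) = 269.020 mg/L
C(36) = 41.817 + 15.428 + 117.789 + 269.020 = 444.053 mg/L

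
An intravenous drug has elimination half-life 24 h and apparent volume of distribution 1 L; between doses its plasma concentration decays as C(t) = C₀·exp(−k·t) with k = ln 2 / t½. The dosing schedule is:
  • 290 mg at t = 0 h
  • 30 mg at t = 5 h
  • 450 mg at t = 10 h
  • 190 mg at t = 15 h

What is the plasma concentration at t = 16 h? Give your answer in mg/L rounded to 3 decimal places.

767.518 mg/L

k = ln 2 / 24 = 0.02888 per h
Dose 1 (290 mg at t=0 h): 290·exp(−0.02888·16) = 182.689 mg/L
Dose 2 (30 mg at t=5 h): 30·exp(−0.02888·11) = 21.835 mg/L
Dose 3 (450 mg at t=10 h): 450·exp(−0.02888·6) = 378.403 mg/L
Dose 4 (190 mg at t=15 h): 190·exp(−0.02888·1) = 184.591 mg/L
C(16) = 182.689 + 21.835 + 378.403 + 184.591 = 767.518 mg/L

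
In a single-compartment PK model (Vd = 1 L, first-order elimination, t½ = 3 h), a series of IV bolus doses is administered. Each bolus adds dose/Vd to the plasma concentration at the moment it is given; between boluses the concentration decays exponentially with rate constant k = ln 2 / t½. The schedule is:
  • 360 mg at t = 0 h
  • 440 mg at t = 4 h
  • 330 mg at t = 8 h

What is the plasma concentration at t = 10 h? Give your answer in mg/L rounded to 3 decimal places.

353.603 mg/L

k = ln 2 / 3 = 0.23105 per h
Dose 1 (360 mg at t=0 h): 360·exp(−0.23105·10) = 35.717 mg/L
Dose 2 (440 mg at t=4 h): 440·exp(−0.23105·6) = 110.000 mg/L
Dose 3 (330 mg at t=8 h): 330·exp(−0.23105·2) = 207.887 mg/L
C(10) = 35.717 + 110.000 + 207.887 = 353.603 mg/L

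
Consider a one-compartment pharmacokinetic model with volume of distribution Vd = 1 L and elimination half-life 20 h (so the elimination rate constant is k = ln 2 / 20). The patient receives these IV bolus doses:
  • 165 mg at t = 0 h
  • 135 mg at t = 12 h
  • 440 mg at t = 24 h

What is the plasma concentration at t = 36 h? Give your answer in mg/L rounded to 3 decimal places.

396.438 mg/L

k = ln 2 / 20 = 0.03466 per h
Dose 1 (165 mg at t=0 h): 165·exp(−0.03466·36) = 47.384 mg/L
Dose 2 (135 mg at t=12 h): 135·exp(−0.03466·24) = 58.762 mg/L
Dose 3 (440 mg at t=24 h): 440·exp(−0.03466·12) = 290.292 mg/L
C(36) = 47.384 + 58.762 + 290.292 = 396.438 mg/L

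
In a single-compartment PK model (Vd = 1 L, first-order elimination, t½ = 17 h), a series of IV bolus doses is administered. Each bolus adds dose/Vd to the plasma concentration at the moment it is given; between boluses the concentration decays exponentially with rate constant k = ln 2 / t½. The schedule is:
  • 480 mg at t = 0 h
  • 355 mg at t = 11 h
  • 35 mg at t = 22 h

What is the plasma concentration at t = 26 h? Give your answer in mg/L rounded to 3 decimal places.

k = ln 2 / 17 = 0.04077 per h
Dose 1 (480 mg at t=0 h): 480·exp(−0.04077·26) = 166.281 mg/L
Dose 2 (355 mg at t=11 h): 355·exp(−0.04077·15) = 192.581 mg/L
Dose 3 (35 mg at t=22 h): 35·exp(−0.04077·4) = 29.733 mg/L
C(26) = 166.281 + 192.581 + 29.733 = 388.595 mg/L

388.595 mg/L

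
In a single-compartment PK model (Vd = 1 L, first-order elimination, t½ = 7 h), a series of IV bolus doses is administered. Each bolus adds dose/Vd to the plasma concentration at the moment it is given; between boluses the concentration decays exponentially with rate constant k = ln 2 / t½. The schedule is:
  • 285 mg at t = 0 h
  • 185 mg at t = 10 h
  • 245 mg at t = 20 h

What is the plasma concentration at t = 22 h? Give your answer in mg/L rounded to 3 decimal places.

k = ln 2 / 7 = 0.09902 per h
Dose 1 (285 mg at t=0 h): 285·exp(−0.09902·22) = 32.266 mg/L
Dose 2 (185 mg at t=10 h): 185·exp(−0.09902·12) = 56.379 mg/L
Dose 3 (245 mg at t=20 h): 245·exp(−0.09902·2) = 200.982 mg/L
C(22) = 32.266 + 56.379 + 200.982 = 289.628 mg/L

289.628 mg/L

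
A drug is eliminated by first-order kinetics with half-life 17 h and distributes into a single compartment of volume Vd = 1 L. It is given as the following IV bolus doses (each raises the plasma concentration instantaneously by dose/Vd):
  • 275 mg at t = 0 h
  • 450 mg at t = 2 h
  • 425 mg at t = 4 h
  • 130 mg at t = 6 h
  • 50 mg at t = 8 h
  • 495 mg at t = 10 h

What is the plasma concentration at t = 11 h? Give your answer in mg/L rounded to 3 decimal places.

1432.351 mg/L

k = ln 2 / 17 = 0.04077 per h
Dose 1 (275 mg at t=0 h): 275·exp(−0.04077·11) = 175.610 mg/L
Dose 2 (450 mg at t=2 h): 450·exp(−0.04077·9) = 311.777 mg/L
Dose 3 (425 mg at t=4 h): 425·exp(−0.04077·7) = 319.474 mg/L
Dose 4 (130 mg at t=6 h): 130·exp(−0.04077·5) = 106.024 mg/L
Dose 5 (50 mg at t=8 h): 50·exp(−0.04077·3) = 44.243 mg/L
Dose 6 (495 mg at t=10 h): 495·exp(−0.04077·1) = 475.223 mg/L
C(11) = 175.610 + 311.777 + 319.474 + 106.024 + 44.243 + 475.223 = 1432.351 mg/L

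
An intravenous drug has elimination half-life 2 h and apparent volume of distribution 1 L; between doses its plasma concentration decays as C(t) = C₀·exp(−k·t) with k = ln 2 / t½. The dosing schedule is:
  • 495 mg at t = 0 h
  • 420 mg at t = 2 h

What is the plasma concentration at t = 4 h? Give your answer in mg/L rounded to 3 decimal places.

k = ln 2 / 2 = 0.34657 per h
Dose 1 (495 mg at t=0 h): 495·exp(−0.34657·4) = 123.750 mg/L
Dose 2 (420 mg at t=2 h): 420·exp(−0.34657·2) = 210.000 mg/L
C(4) = 123.750 + 210.000 = 333.750 mg/L

333.750 mg/L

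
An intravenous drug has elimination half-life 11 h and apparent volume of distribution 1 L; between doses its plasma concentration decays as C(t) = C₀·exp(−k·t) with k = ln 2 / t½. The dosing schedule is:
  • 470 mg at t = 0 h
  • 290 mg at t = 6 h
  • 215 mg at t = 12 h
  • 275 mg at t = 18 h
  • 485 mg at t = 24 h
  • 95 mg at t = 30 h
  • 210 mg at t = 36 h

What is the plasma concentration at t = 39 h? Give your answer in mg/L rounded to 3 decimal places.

k = ln 2 / 11 = 0.06301 per h
Dose 1 (470 mg at t=0 h): 470·exp(−0.06301·39) = 40.254 mg/L
Dose 2 (290 mg at t=6 h): 290·exp(−0.06301·33) = 36.250 mg/L
Dose 3 (215 mg at t=12 h): 215·exp(−0.06301·27) = 39.224 mg/L
Dose 4 (275 mg at t=18 h): 275·exp(−0.06301·21) = 73.222 mg/L
Dose 5 (485 mg at t=24 h): 485·exp(−0.06301·15) = 188.472 mg/L
Dose 6 (95 mg at t=30 h): 95·exp(−0.06301·9) = 53.880 mg/L
Dose 7 (210 mg at t=36 h): 210·exp(−0.06301·3) = 173.828 mg/L
C(39) = 40.254 + 36.250 + 39.224 + 73.222 + 188.472 + 53.880 + 173.828 = 605.129 mg/L

605.129 mg/L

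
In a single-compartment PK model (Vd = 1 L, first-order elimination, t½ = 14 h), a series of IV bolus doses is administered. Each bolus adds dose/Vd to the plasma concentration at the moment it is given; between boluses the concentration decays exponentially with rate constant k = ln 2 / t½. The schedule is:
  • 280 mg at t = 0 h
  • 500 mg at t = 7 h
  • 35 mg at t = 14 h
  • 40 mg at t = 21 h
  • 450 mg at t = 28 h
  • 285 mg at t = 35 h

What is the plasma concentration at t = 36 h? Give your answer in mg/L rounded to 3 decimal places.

k = ln 2 / 14 = 0.04951 per h
Dose 1 (280 mg at t=0 h): 280·exp(−0.04951·36) = 47.107 mg/L
Dose 2 (500 mg at t=7 h): 500·exp(−0.04951·29) = 118.962 mg/L
Dose 3 (35 mg at t=14 h): 35·exp(−0.04951·22) = 11.777 mg/L
Dose 4 (40 mg at t=21 h): 40·exp(−0.04951·15) = 19.034 mg/L
Dose 5 (450 mg at t=28 h): 450·exp(−0.04951·8) = 302.828 mg/L
Dose 6 (285 mg at t=35 h): 285·exp(−0.04951·1) = 271.233 mg/L
C(36) = 47.107 + 118.962 + 11.777 + 19.034 + 302.828 + 271.233 = 770.940 mg/L

770.940 mg/L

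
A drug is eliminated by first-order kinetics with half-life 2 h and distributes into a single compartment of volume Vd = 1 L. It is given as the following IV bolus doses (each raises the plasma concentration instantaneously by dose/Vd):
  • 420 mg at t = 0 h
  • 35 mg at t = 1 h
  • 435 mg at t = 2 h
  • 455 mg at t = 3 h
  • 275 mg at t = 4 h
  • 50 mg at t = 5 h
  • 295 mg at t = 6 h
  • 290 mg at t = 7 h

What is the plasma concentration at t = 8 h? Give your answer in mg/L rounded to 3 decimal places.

k = ln 2 / 2 = 0.34657 per h
Dose 1 (420 mg at t=0 h): 420·exp(−0.34657·8) = 26.250 mg/L
Dose 2 (35 mg at t=1 h): 35·exp(−0.34657·7) = 3.094 mg/L
Dose 3 (435 mg at t=2 h): 435·exp(−0.34657·6) = 54.375 mg/L
Dose 4 (455 mg at t=3 h): 455·exp(−0.34657·5) = 80.433 mg/L
Dose 5 (275 mg at t=4 h): 275·exp(−0.34657·4) = 68.750 mg/L
Dose 6 (50 mg at t=5 h): 50·exp(−0.34657·3) = 17.678 mg/L
Dose 7 (295 mg at t=6 h): 295·exp(−0.34657·2) = 147.500 mg/L
Dose 8 (290 mg at t=7 h): 290·exp(−0.34657·1) = 205.061 mg/L
C(8) = 26.250 + 3.094 + 54.375 + 80.433 + 68.750 + 17.678 + 147.500 + 205.061 = 603.141 mg/L

603.141 mg/L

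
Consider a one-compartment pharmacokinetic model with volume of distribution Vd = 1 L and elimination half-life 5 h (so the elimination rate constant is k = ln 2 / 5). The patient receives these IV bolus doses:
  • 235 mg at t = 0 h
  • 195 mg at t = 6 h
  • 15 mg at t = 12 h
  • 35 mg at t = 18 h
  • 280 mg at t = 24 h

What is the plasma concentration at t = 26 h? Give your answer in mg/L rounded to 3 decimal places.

244.480 mg/L

k = ln 2 / 5 = 0.13863 per h
Dose 1 (235 mg at t=0 h): 235·exp(−0.13863·26) = 6.393 mg/L
Dose 2 (195 mg at t=6 h): 195·exp(−0.13863·20) = 12.188 mg/L
Dose 3 (15 mg at t=12 h): 15·exp(−0.13863·14) = 2.154 mg/L
Dose 4 (35 mg at t=18 h): 35·exp(−0.13863·8) = 11.546 mg/L
Dose 5 (280 mg at t=24 h): 280·exp(−0.13863·2) = 212.200 mg/L
C(26) = 6.393 + 12.188 + 2.154 + 11.546 + 212.200 = 244.480 mg/L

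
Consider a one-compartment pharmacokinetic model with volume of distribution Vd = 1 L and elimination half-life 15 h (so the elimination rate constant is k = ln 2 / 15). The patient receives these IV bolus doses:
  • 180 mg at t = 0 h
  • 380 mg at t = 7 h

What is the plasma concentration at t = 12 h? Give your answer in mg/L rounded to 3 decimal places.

404.989 mg/L

k = ln 2 / 15 = 0.04621 per h
Dose 1 (180 mg at t=0 h): 180·exp(−0.04621·12) = 103.383 mg/L
Dose 2 (380 mg at t=7 h): 380·exp(−0.04621·5) = 301.606 mg/L
C(12) = 103.383 + 301.606 = 404.989 mg/L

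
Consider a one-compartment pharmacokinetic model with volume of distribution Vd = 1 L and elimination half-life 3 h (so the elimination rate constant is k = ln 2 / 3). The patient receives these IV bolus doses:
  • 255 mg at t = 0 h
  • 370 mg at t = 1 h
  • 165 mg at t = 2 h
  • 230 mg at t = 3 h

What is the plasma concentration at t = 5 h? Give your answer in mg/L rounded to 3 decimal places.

k = ln 2 / 3 = 0.23105 per h
Dose 1 (255 mg at t=0 h): 255·exp(−0.23105·5) = 80.320 mg/L
Dose 2 (370 mg at t=1 h): 370·exp(−0.23105·4) = 146.835 mg/L
Dose 3 (165 mg at t=2 h): 165·exp(−0.23105·3) = 82.500 mg/L
Dose 4 (230 mg at t=3 h): 230·exp(−0.23105·2) = 144.891 mg/L
C(5) = 80.320 + 146.835 + 82.500 + 144.891 = 454.545 mg/L

454.545 mg/L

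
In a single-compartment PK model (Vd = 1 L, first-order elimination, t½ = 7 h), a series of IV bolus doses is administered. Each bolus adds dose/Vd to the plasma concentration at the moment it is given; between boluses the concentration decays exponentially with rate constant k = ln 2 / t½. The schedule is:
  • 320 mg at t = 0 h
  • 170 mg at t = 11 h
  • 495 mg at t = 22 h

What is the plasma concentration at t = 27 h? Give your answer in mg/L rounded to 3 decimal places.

k = ln 2 / 7 = 0.09902 per h
Dose 1 (320 mg at t=0 h): 320·exp(−0.09902·27) = 22.082 mg/L
Dose 2 (170 mg at t=11 h): 170·exp(−0.09902·16) = 34.864 mg/L
Dose 3 (495 mg at t=22 h): 495·exp(−0.09902·5) = 301.706 mg/L
C(27) = 22.082 + 34.864 + 301.706 = 358.652 mg/L

358.652 mg/L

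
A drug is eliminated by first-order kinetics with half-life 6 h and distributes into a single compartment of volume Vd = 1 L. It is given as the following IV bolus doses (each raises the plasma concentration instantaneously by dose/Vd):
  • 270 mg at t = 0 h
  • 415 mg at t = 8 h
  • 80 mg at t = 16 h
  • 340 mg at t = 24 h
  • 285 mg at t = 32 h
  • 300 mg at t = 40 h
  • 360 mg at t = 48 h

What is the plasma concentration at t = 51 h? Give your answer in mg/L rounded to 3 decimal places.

k = ln 2 / 6 = 0.11552 per h
Dose 1 (270 mg at t=0 h): 270·exp(−0.11552·51) = 0.746 mg/L
Dose 2 (415 mg at t=8 h): 415·exp(−0.11552·43) = 2.888 mg/L
Dose 3 (80 mg at t=16 h): 80·exp(−0.11552·35) = 1.403 mg/L
Dose 4 (340 mg at t=24 h): 340·exp(−0.11552·27) = 15.026 mg/L
Dose 5 (285 mg at t=32 h): 285·exp(−0.11552·19) = 31.738 mg/L
Dose 6 (300 mg at t=40 h): 300·exp(−0.11552·11) = 84.185 mg/L
Dose 7 (360 mg at t=48 h): 360·exp(−0.11552·3) = 254.558 mg/L
C(51) = 0.746 + 2.888 + 1.403 + 15.026 + 31.738 + 84.185 + 254.558 = 390.545 mg/L

390.545 mg/L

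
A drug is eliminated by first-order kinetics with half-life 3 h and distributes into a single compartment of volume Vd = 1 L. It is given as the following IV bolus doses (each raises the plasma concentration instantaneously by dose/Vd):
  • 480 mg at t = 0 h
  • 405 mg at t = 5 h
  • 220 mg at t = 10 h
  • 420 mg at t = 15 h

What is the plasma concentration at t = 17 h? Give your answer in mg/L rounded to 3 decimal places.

k = ln 2 / 3 = 0.23105 per h
Dose 1 (480 mg at t=0 h): 480·exp(−0.23105·17) = 9.449 mg/L
Dose 2 (405 mg at t=5 h): 405·exp(−0.23105·12) = 25.312 mg/L
Dose 3 (220 mg at t=10 h): 220·exp(−0.23105·7) = 43.654 mg/L
Dose 4 (420 mg at t=15 h): 420·exp(−0.23105·2) = 264.583 mg/L
C(17) = 9.449 + 25.312 + 43.654 + 264.583 = 342.999 mg/L

342.999 mg/L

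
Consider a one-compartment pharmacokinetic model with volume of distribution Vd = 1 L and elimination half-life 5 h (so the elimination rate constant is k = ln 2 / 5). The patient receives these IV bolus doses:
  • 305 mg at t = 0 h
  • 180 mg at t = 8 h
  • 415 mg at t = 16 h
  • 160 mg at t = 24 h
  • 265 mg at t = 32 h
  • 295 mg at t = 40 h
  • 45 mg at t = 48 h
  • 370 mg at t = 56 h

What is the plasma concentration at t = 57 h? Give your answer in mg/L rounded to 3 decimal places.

k = ln 2 / 5 = 0.13863 per h
Dose 1 (305 mg at t=0 h): 305·exp(−0.13863·57) = 0.113 mg/L
Dose 2 (180 mg at t=8 h): 180·exp(−0.13863·49) = 0.202 mg/L
Dose 3 (415 mg at t=16 h): 415·exp(−0.13863·41) = 1.411 mg/L
Dose 4 (160 mg at t=24 h): 160·exp(−0.13863·33) = 1.649 mg/L
Dose 5 (265 mg at t=32 h): 265·exp(−0.13863·25) = 8.281 mg/L
Dose 6 (295 mg at t=40 h): 295·exp(−0.13863·17) = 27.946 mg/L
Dose 7 (45 mg at t=48 h): 45·exp(−0.13863·9) = 12.923 mg/L
Dose 8 (370 mg at t=56 h): 370·exp(−0.13863·1) = 322.104 mg/L
C(57) = 0.113 + 0.202 + 1.411 + 1.649 + 8.281 + 27.946 + 12.923 + 322.104 = 374.629 mg/L

374.629 mg/L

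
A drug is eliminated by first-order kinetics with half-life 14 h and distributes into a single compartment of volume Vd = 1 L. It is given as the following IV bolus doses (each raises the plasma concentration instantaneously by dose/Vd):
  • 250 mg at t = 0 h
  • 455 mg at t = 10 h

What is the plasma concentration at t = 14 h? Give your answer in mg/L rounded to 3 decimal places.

k = ln 2 / 14 = 0.04951 per h
Dose 1 (250 mg at t=0 h): 250·exp(−0.04951·14) = 125.000 mg/L
Dose 2 (455 mg at t=10 h): 455·exp(−0.04951·4) = 373.253 mg/L
C(14) = 125.000 + 373.253 = 498.253 mg/L

498.253 mg/L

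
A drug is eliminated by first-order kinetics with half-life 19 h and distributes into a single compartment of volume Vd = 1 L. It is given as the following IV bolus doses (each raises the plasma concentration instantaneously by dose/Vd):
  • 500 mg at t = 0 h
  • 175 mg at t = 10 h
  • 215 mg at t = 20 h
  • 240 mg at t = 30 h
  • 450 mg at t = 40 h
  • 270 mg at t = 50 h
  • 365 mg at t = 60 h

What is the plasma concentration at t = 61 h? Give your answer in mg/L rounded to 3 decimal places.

k = ln 2 / 19 = 0.03648 per h
Dose 1 (500 mg at t=0 h): 500·exp(−0.03648·61) = 54.014 mg/L
Dose 2 (175 mg at t=10 h): 175·exp(−0.03648·51) = 27.228 mg/L
Dose 3 (215 mg at t=20 h): 215·exp(−0.03648·41) = 48.178 mg/L
Dose 4 (240 mg at t=30 h): 240·exp(−0.03648·31) = 77.456 mg/L
Dose 5 (450 mg at t=40 h): 450·exp(−0.03648·21) = 209.168 mg/L
Dose 6 (270 mg at t=50 h): 270·exp(−0.03648·11) = 180.752 mg/L
Dose 7 (365 mg at t=60 h): 365·exp(−0.03648·1) = 351.924 mg/L
C(61) = 54.014 + 27.228 + 48.178 + 77.456 + 209.168 + 180.752 + 351.924 = 948.720 mg/L

948.720 mg/L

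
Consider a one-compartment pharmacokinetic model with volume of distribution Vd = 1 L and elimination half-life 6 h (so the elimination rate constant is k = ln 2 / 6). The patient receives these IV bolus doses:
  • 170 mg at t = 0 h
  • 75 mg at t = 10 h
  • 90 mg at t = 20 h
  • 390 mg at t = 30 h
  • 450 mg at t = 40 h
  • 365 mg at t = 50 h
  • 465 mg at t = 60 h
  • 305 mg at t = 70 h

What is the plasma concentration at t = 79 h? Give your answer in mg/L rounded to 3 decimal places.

k = ln 2 / 6 = 0.11552 per h
Dose 1 (170 mg at t=0 h): 170·exp(−0.11552·79) = 0.018 mg/L
Dose 2 (75 mg at t=10 h): 75·exp(−0.11552·69) = 0.026 mg/L
Dose 3 (90 mg at t=20 h): 90·exp(−0.11552·59) = 0.099 mg/L
Dose 4 (390 mg at t=30 h): 390·exp(−0.11552·49) = 1.357 mg/L
Dose 5 (450 mg at t=40 h): 450·exp(−0.11552·39) = 4.972 mg/L
Dose 6 (365 mg at t=50 h): 365·exp(−0.11552·29) = 12.803 mg/L
Dose 7 (465 mg at t=60 h): 465·exp(−0.11552·19) = 51.783 mg/L
Dose 8 (305 mg at t=70 h): 305·exp(−0.11552·9) = 107.834 mg/L
C(79) = 0.018 + 0.026 + 0.099 + 1.357 + 4.972 + 12.803 + 51.783 + 107.834 = 178.892 mg/L

178.892 mg/L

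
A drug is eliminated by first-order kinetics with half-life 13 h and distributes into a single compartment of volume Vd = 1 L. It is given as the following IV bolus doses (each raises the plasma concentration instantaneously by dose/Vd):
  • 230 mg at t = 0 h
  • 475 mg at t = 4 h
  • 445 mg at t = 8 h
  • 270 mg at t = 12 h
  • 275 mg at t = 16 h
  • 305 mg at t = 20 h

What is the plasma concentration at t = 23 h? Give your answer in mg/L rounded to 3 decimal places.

k = ln 2 / 13 = 0.05332 per h
Dose 1 (230 mg at t=0 h): 230·exp(−0.05332·23) = 67.474 mg/L
Dose 2 (475 mg at t=4 h): 475·exp(−0.05332·19) = 172.475 mg/L
Dose 3 (445 mg at t=8 h): 445·exp(−0.05332·15) = 199.994 mg/L
Dose 4 (270 mg at t=12 h): 270·exp(−0.05332·11) = 150.192 mg/L
Dose 5 (275 mg at t=16 h): 275·exp(−0.05332·7) = 189.339 mg/L
Dose 6 (305 mg at t=20 h): 305·exp(−0.05332·3) = 259.915 mg/L
C(23) = 67.474 + 172.475 + 199.994 + 150.192 + 189.339 + 259.915 = 1039.389 mg/L

1039.389 mg/L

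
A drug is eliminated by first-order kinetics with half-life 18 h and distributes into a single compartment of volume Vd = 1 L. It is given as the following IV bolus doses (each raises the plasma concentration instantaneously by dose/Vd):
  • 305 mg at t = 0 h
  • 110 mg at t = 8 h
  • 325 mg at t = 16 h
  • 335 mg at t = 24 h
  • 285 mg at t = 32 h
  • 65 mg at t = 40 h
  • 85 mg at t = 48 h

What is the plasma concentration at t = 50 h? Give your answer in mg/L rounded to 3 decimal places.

542.571 mg/L

k = ln 2 / 18 = 0.03851 per h
Dose 1 (305 mg at t=0 h): 305·exp(−0.03851·50) = 44.474 mg/L
Dose 2 (110 mg at t=8 h): 110·exp(−0.03851·42) = 21.827 mg/L
Dose 3 (325 mg at t=16 h): 325·exp(−0.03851·34) = 87.755 mg/L
Dose 4 (335 mg at t=24 h): 335·exp(−0.03851·26) = 123.090 mg/L
Dose 5 (285 mg at t=32 h): 285·exp(−0.03851·18) = 142.500 mg/L
Dose 6 (65 mg at t=40 h): 65·exp(−0.03851·10) = 44.226 mg/L
Dose 7 (85 mg at t=48 h): 85·exp(−0.03851·2) = 78.699 mg/L
C(50) = 44.474 + 21.827 + 87.755 + 123.090 + 142.500 + 44.226 + 78.699 = 542.571 mg/L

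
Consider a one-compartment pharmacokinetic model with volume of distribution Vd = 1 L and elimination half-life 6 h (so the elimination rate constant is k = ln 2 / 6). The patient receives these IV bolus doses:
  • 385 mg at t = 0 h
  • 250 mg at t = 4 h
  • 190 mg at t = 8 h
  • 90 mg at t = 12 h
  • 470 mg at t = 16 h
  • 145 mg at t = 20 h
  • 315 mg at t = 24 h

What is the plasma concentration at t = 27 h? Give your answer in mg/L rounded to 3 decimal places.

k = ln 2 / 6 = 0.11552 per h
Dose 1 (385 mg at t=0 h): 385·exp(−0.11552·27) = 17.015 mg/L
Dose 2 (250 mg at t=4 h): 250·exp(−0.11552·23) = 17.538 mg/L
Dose 3 (190 mg at t=8 h): 190·exp(−0.11552·19) = 21.159 mg/L
Dose 4 (90 mg at t=12 h): 90·exp(−0.11552·15) = 15.910 mg/L
Dose 5 (470 mg at t=16 h): 470·exp(−0.11552·11) = 131.889 mg/L
Dose 6 (145 mg at t=20 h): 145·exp(−0.11552·7) = 64.590 mg/L
Dose 7 (315 mg at t=24 h): 315·exp(−0.11552·3) = 222.739 mg/L
C(27) = 17.015 + 17.538 + 21.159 + 15.910 + 131.889 + 64.590 + 222.739 = 490.840 mg/L

490.840 mg/L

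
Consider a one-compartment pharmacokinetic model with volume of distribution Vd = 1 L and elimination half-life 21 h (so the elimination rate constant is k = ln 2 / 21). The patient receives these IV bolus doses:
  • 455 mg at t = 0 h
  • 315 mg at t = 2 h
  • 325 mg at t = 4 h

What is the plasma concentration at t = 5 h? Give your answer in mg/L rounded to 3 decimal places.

k = ln 2 / 21 = 0.03301 per h
Dose 1 (455 mg at t=0 h): 455·exp(−0.03301·5) = 385.778 mg/L
Dose 2 (315 mg at t=2 h): 315·exp(−0.03301·3) = 285.303 mg/L
Dose 3 (325 mg at t=4 h): 325·exp(−0.03301·1) = 314.448 mg/L
C(5) = 385.778 + 285.303 + 314.448 = 985.529 mg/L

985.529 mg/L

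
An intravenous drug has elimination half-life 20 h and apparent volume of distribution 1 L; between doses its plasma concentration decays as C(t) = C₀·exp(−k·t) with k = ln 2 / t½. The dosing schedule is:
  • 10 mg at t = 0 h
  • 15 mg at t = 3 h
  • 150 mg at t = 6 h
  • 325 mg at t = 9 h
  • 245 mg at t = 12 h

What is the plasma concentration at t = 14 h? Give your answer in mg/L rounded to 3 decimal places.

k = ln 2 / 20 = 0.03466 per h
Dose 1 (10 mg at t=0 h): 10·exp(−0.03466·14) = 6.156 mg/L
Dose 2 (15 mg at t=3 h): 15·exp(−0.03466·11) = 10.245 mg/L
Dose 3 (150 mg at t=6 h): 150·exp(−0.03466·8) = 113.679 mg/L
Dose 4 (325 mg at t=9 h): 325·exp(−0.03466·5) = 273.291 mg/L
Dose 5 (245 mg at t=12 h): 245·exp(−0.03466·2) = 228.593 mg/L
C(14) = 6.156 + 10.245 + 113.679 + 273.291 + 228.593 = 631.964 mg/L

631.964 mg/L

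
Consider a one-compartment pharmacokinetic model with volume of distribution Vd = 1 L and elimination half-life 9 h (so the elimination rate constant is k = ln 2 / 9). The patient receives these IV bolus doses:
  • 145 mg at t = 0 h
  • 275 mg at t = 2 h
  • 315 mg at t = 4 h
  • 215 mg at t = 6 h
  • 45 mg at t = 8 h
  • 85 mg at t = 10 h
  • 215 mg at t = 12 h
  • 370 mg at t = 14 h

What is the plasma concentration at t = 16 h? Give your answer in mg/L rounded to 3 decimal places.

k = ln 2 / 9 = 0.07702 per h
Dose 1 (145 mg at t=0 h): 145·exp(−0.07702·16) = 42.287 mg/L
Dose 2 (275 mg at t=2 h): 275·exp(−0.07702·14) = 93.554 mg/L
Dose 3 (315 mg at t=4 h): 315·exp(−0.07702·12) = 125.008 mg/L
Dose 4 (215 mg at t=6 h): 215·exp(−0.07702·10) = 99.532 mg/L
Dose 5 (45 mg at t=8 h): 45·exp(−0.07702·8) = 24.301 mg/L
Dose 6 (85 mg at t=10 h): 85·exp(−0.07702·6) = 53.547 mg/L
Dose 7 (215 mg at t=12 h): 215·exp(−0.07702·4) = 157.996 mg/L
Dose 8 (370 mg at t=14 h): 370·exp(−0.07702·2) = 317.180 mg/L
C(16) = 42.287 + 93.554 + 125.008 + 99.532 + 24.301 + 53.547 + 157.996 + 317.180 = 913.405 mg/L

913.405 mg/L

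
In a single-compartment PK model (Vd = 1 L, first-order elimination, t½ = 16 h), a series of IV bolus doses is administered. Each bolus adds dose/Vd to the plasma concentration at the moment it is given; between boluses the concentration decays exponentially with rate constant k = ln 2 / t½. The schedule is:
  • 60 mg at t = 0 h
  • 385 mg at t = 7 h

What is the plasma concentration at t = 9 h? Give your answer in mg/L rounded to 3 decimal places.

k = ln 2 / 16 = 0.04332 per h
Dose 1 (60 mg at t=0 h): 60·exp(−0.04332·9) = 40.628 mg/L
Dose 2 (385 mg at t=7 h): 385·exp(−0.04332·2) = 353.047 mg/L
C(9) = 40.628 + 353.047 = 393.674 mg/L

393.674 mg/L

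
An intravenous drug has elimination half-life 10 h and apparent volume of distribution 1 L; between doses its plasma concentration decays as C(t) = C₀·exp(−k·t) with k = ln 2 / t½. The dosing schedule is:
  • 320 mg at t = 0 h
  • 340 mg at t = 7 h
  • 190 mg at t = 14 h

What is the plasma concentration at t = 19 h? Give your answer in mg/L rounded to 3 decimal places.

368.086 mg/L

k = ln 2 / 10 = 0.06931 per h
Dose 1 (320 mg at t=0 h): 320·exp(−0.06931·19) = 85.742 mg/L
Dose 2 (340 mg at t=7 h): 340·exp(−0.06931·12) = 147.994 mg/L
Dose 3 (190 mg at t=14 h): 190·exp(−0.06931·5) = 134.350 mg/L
C(19) = 85.742 + 147.994 + 134.350 = 368.086 mg/L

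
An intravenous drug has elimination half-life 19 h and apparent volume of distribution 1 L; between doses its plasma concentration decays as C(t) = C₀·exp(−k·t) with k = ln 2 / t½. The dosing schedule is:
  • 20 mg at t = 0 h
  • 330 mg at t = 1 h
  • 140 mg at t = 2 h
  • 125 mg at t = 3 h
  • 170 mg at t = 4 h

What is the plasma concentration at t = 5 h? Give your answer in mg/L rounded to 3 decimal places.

k = ln 2 / 19 = 0.03648 per h
Dose 1 (20 mg at t=0 h): 20·exp(−0.03648·5) = 16.665 mg/L
Dose 2 (330 mg at t=1 h): 330·exp(−0.03648·4) = 285.193 mg/L
Dose 3 (140 mg at t=2 h): 140·exp(−0.03648·3) = 125.486 mg/L
Dose 4 (125 mg at t=3 h): 125·exp(−0.03648·2) = 116.204 mg/L
Dose 5 (170 mg at t=4 h): 170·exp(−0.03648·1) = 163.910 mg/L
C(5) = 16.665 + 285.193 + 125.486 + 116.204 + 163.910 = 707.459 mg/L

707.459 mg/L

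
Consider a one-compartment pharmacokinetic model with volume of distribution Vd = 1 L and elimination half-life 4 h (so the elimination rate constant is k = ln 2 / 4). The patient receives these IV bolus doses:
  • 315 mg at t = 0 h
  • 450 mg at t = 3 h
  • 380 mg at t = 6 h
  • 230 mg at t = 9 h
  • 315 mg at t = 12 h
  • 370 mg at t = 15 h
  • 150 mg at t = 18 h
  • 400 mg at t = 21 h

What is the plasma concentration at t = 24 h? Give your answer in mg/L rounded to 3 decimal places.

k = ln 2 / 4 = 0.17329 per h
Dose 1 (315 mg at t=0 h): 315·exp(−0.17329·24) = 4.922 mg/L
Dose 2 (450 mg at t=3 h): 450·exp(−0.17329·21) = 11.825 mg/L
Dose 3 (380 mg at t=6 h): 380·exp(−0.17329·18) = 16.794 mg/L
Dose 4 (230 mg at t=9 h): 230·exp(−0.17329·15) = 17.095 mg/L
Dose 5 (315 mg at t=12 h): 315·exp(−0.17329·12) = 39.375 mg/L
Dose 6 (370 mg at t=15 h): 370·exp(−0.17329·9) = 77.783 mg/L
Dose 7 (150 mg at t=18 h): 150·exp(−0.17329·6) = 53.033 mg/L
Dose 8 (400 mg at t=21 h): 400·exp(−0.17329·3) = 237.841 mg/L
C(24) = 4.922 + 11.825 + 16.794 + 17.095 + 39.375 + 77.783 + 53.033 + 237.841 = 458.668 mg/L

458.668 mg/L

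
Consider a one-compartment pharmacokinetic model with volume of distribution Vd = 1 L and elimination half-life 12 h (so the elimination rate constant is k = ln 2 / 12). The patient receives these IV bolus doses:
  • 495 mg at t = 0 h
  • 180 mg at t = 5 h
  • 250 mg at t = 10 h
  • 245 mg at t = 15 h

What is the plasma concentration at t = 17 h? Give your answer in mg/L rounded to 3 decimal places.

660.541 mg/L

k = ln 2 / 12 = 0.05776 per h
Dose 1 (495 mg at t=0 h): 495·exp(−0.05776·17) = 185.416 mg/L
Dose 2 (180 mg at t=5 h): 180·exp(−0.05776·12) = 90.000 mg/L
Dose 3 (250 mg at t=10 h): 250·exp(−0.05776·7) = 166.855 mg/L
Dose 4 (245 mg at t=15 h): 245·exp(−0.05776·2) = 218.270 mg/L
C(17) = 185.416 + 90.000 + 166.855 + 218.270 = 660.541 mg/L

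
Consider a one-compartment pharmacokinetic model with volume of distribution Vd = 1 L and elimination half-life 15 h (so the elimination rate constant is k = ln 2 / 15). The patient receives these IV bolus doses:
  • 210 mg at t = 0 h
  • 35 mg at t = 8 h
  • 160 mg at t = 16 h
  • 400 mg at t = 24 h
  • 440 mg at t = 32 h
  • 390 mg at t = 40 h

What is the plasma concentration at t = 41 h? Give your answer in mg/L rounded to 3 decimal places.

k = ln 2 / 15 = 0.04621 per h
Dose 1 (210 mg at t=0 h): 210·exp(−0.04621·41) = 31.579 mg/L
Dose 2 (35 mg at t=8 h): 35·exp(−0.04621·33) = 7.617 mg/L
Dose 3 (160 mg at t=16 h): 160·exp(−0.04621·25) = 50.397 mg/L
Dose 4 (400 mg at t=24 h): 400·exp(−0.04621·17) = 182.344 mg/L
Dose 5 (440 mg at t=32 h): 440·exp(−0.04621·9) = 290.292 mg/L
Dose 6 (390 mg at t=40 h): 390·exp(−0.04621·1) = 372.388 mg/L
C(41) = 31.579 + 7.617 + 50.397 + 182.344 + 290.292 + 372.388 = 934.618 mg/L

934.618 mg/L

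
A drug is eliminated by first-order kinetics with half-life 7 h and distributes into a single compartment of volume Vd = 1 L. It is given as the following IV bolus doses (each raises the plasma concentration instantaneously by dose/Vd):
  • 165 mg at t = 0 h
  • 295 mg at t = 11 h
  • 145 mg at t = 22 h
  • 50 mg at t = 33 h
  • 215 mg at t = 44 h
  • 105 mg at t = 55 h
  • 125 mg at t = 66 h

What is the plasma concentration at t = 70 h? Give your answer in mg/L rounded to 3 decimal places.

127.824 mg/L

k = ln 2 / 7 = 0.09902 per h
Dose 1 (165 mg at t=0 h): 165·exp(−0.09902·70) = 0.161 mg/L
Dose 2 (295 mg at t=11 h): 295·exp(−0.09902·59) = 0.856 mg/L
Dose 3 (145 mg at t=22 h): 145·exp(−0.09902·48) = 1.251 mg/L
Dose 4 (50 mg at t=33 h): 50·exp(−0.09902·37) = 1.282 mg/L
Dose 5 (215 mg at t=44 h): 215·exp(−0.09902·26) = 16.380 mg/L
Dose 6 (105 mg at t=55 h): 105·exp(−0.09902·15) = 23.775 mg/L
Dose 7 (125 mg at t=66 h): 125·exp(−0.09902·4) = 84.119 mg/L
C(70) = 0.161 + 0.856 + 1.251 + 1.282 + 16.380 + 23.775 + 84.119 = 127.824 mg/L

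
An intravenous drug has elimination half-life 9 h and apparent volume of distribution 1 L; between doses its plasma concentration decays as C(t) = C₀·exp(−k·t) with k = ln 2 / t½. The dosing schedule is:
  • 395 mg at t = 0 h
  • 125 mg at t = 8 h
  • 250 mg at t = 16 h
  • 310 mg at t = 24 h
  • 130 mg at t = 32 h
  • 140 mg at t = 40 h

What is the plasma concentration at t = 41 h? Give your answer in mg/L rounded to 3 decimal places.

k = ln 2 / 9 = 0.07702 per h
Dose 1 (395 mg at t=0 h): 395·exp(−0.07702·41) = 16.797 mg/L
Dose 2 (125 mg at t=8 h): 125·exp(−0.07702·33) = 9.843 mg/L
Dose 3 (250 mg at t=16 h): 250·exp(−0.07702·25) = 36.454 mg/L
Dose 4 (310 mg at t=24 h): 310·exp(−0.07702·17) = 83.705 mg/L
Dose 5 (130 mg at t=32 h): 130·exp(−0.07702·9) = 65.000 mg/L
Dose 6 (140 mg at t=40 h): 140·exp(−0.07702·1) = 129.622 mg/L
C(41) = 16.797 + 9.843 + 36.454 + 83.705 + 65.000 + 129.622 = 341.422 mg/L

341.422 mg/L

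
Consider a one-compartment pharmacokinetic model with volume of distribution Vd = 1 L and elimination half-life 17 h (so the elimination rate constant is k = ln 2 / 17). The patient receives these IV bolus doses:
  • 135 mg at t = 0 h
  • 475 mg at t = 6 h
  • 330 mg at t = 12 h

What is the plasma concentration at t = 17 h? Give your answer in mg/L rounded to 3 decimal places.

k = ln 2 / 17 = 0.04077 per h
Dose 1 (135 mg at t=0 h): 135·exp(−0.04077·17) = 67.500 mg/L
Dose 2 (475 mg at t=6 h): 475·exp(−0.04077·11) = 303.326 mg/L
Dose 3 (330 mg at t=12 h): 330·exp(−0.04077·5) = 269.138 mg/L
C(17) = 67.500 + 303.326 + 269.138 = 639.964 mg/L

639.964 mg/L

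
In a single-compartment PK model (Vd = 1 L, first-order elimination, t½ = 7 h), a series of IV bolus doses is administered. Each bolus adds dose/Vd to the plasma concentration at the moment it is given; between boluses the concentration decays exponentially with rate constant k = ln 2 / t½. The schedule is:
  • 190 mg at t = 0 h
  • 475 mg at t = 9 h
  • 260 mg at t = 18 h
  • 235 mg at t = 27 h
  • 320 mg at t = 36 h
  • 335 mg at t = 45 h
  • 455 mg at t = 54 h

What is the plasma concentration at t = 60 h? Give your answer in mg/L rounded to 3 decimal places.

373.313 mg/L

k = ln 2 / 7 = 0.09902 per h
Dose 1 (190 mg at t=0 h): 190·exp(−0.09902·60) = 0.499 mg/L
Dose 2 (475 mg at t=9 h): 475·exp(−0.09902·51) = 3.044 mg/L
Dose 3 (260 mg at t=18 h): 260·exp(−0.09902·42) = 4.063 mg/L
Dose 4 (235 mg at t=27 h): 235·exp(−0.09902·33) = 8.952 mg/L
Dose 5 (320 mg at t=36 h): 320·exp(−0.09902·24) = 29.720 mg/L
Dose 6 (335 mg at t=45 h): 335·exp(−0.09902·15) = 75.854 mg/L
Dose 7 (455 mg at t=54 h): 455·exp(−0.09902·6) = 251.180 mg/L
C(60) = 0.499 + 3.044 + 4.063 + 8.952 + 29.720 + 75.854 + 251.180 = 373.313 mg/L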